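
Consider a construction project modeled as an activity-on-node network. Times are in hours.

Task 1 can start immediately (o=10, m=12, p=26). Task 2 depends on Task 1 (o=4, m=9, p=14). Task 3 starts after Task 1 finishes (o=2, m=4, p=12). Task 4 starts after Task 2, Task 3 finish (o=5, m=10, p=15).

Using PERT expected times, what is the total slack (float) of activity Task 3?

te_Task 1 = (10 + 4·12 + 26)/6 = 84/6 = 14
te_Task 2 = (4 + 4·9 + 14)/6 = 54/6 = 9
te_Task 3 = (2 + 4·4 + 12)/6 = 30/6 = 5
te_Task 4 = (5 + 4·10 + 15)/6 = 60/6 = 10

Forward pass:
ES_Task 1 = 0; EF_Task 1 = 14
ES_Task 2 = 14; EF_Task 2 = 14+9 = 23
ES_Task 3 = 14; EF_Task 3 = 14+5 = 19
ES_Task 4 = max(EF_Task 2=23, EF_Task 3=19) = 23; EF_Task 4 = 23+10 = 33
Expected project duration μ = 33 hours. Critical path: Task 1 → Task 2 → Task 4.

Backward pass:
LF_Task 4 = 33; LS_Task 4 = 33−10 = 23
LF_Task 3 = LS_Task 4 = 23; LS_Task 3 = 23−5 = 18
LF_Task 2 = LS_Task 4 = 23; LS_Task 2 = 23−9 = 14
LF_Task 1 = min(LS_Task 2=14, LS_Task 3=18) = 14; LS_Task 1 = 14−14 = 0
Slack_Task 3 = LS_Task 3 − ES_Task 3 = 18 − 14 = 4

4 hours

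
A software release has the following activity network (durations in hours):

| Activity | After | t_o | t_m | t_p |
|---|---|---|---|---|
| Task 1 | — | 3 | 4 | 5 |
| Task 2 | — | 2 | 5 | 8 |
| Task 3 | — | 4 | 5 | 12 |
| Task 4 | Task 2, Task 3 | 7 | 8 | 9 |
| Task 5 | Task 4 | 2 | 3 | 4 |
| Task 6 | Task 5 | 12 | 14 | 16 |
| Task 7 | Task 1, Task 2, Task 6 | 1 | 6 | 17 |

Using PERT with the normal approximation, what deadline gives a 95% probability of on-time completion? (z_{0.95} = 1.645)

te_Task 1 = (3 + 4·4 + 5)/6 = 24/6 = 4; σ²_Task 1 = ((5−3)/6)² = 0.111
te_Task 2 = (2 + 4·5 + 8)/6 = 30/6 = 5; σ²_Task 2 = ((8−2)/6)² = 1.000
te_Task 3 = (4 + 4·5 + 12)/6 = 36/6 = 6; σ²_Task 3 = ((12−4)/6)² = 1.778
te_Task 4 = (7 + 4·8 + 9)/6 = 48/6 = 8; σ²_Task 4 = ((9−7)/6)² = 0.111
te_Task 5 = (2 + 4·3 + 4)/6 = 18/6 = 3; σ²_Task 5 = ((4−2)/6)² = 0.111
te_Task 6 = (12 + 4·14 + 16)/6 = 84/6 = 14; σ²_Task 6 = ((16−12)/6)² = 0.444
te_Task 7 = (1 + 4·6 + 17)/6 = 42/6 = 7; σ²_Task 7 = ((17−1)/6)² = 7.111

Forward pass:
ES_Task 1 = 0; EF_Task 1 = 4
ES_Task 2 = 0; EF_Task 2 = 5
ES_Task 3 = 0; EF_Task 3 = 6
ES_Task 4 = max(EF_Task 2=5, EF_Task 3=6) = 6; EF_Task 4 = 6+8 = 14
ES_Task 5 = 14; EF_Task 5 = 14+3 = 17
ES_Task 6 = 17; EF_Task 6 = 17+14 = 31
ES_Task 7 = max(EF_Task 1=4, EF_Task 2=5, EF_Task 6=31) = 31; EF_Task 7 = 31+7 = 38
Expected project duration μ = 38 hours. Critical path: Task 3 → Task 4 → Task 5 → Task 6 → Task 7.

Variance along critical path = 1.778 + 0.111 + 0.111 + 0.444 + 7.111 = 9.556; σ = 3.091 hours.
D = μ + z·σ = 38 + 1.645·3.091 = 43.1 hours

43.1 hours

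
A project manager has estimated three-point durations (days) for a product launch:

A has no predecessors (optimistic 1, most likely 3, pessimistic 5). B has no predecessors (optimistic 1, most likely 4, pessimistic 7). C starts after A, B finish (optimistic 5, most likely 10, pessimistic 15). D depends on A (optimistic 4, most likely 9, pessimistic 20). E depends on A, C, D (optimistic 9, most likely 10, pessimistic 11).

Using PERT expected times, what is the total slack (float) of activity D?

te_A = (1 + 4·3 + 5)/6 = 18/6 = 3
te_B = (1 + 4·4 + 7)/6 = 24/6 = 4
te_C = (5 + 4·10 + 15)/6 = 60/6 = 10
te_D = (4 + 4·9 + 20)/6 = 60/6 = 10
te_E = (9 + 4·10 + 11)/6 = 60/6 = 10

Forward pass:
ES_A = 0; EF_A = 3
ES_B = 0; EF_B = 4
ES_C = max(EF_A=3, EF_B=4) = 4; EF_C = 4+10 = 14
ES_D = 3; EF_D = 3+10 = 13
ES_E = max(EF_A=3, EF_C=14, EF_D=13) = 14; EF_E = 14+10 = 24
Expected project duration μ = 24 days. Critical path: B → C → E.

Backward pass:
LF_E = 24; LS_E = 24−10 = 14
LF_D = LS_E = 14; LS_D = 14−10 = 4
LF_C = LS_E = 14; LS_C = 14−10 = 4
LF_B = LS_C = 4; LS_B = 4−4 = 0
LF_A = min(LS_C=4, LS_D=4, LS_E=14) = 4; LS_A = 4−3 = 1
Slack_D = LS_D − ES_D = 4 − 3 = 1

1 days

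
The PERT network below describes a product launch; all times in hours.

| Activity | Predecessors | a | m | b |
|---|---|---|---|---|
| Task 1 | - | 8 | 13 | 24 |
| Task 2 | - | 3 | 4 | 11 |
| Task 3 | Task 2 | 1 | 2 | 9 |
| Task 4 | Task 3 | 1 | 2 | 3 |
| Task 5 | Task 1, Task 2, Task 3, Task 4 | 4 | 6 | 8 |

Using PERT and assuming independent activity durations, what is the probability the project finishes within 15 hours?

te_Task 1 = (8 + 4·13 + 24)/6 = 84/6 = 14; σ²_Task 1 = ((24−8)/6)² = 7.111
te_Task 2 = (3 + 4·4 + 11)/6 = 30/6 = 5; σ²_Task 2 = ((11−3)/6)² = 1.778
te_Task 3 = (1 + 4·2 + 9)/6 = 18/6 = 3; σ²_Task 3 = ((9−1)/6)² = 1.778
te_Task 4 = (1 + 4·2 + 3)/6 = 12/6 = 2; σ²_Task 4 = ((3−1)/6)² = 0.111
te_Task 5 = (4 + 4·6 + 8)/6 = 36/6 = 6; σ²_Task 5 = ((8−4)/6)² = 0.444

Forward pass:
ES_Task 1 = 0; EF_Task 1 = 14
ES_Task 2 = 0; EF_Task 2 = 5
ES_Task 3 = 5; EF_Task 3 = 5+3 = 8
ES_Task 4 = 8; EF_Task 4 = 8+2 = 10
ES_Task 5 = max(EF_Task 1=14, EF_Task 2=5, EF_Task 3=8, EF_Task 4=10) = 14; EF_Task 5 = 14+6 = 20
Expected project duration μ = 20 hours. Critical path: Task 1 → Task 5.

Variance along critical path = 7.111 + 0.444 = 7.556; σ = √7.556 = 2.749 hours.
Z = (15 − 20) / 2.749 = -1.819
P(T ≤ 15) = Φ(-1.819) ≈ 0.034

0.034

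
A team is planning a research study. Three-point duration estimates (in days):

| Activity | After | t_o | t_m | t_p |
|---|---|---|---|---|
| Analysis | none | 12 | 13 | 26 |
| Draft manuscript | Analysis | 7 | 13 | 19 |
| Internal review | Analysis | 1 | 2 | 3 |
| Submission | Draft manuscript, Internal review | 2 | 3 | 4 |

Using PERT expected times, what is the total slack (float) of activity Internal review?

11 days

te_Analysis = (12 + 4·13 + 26)/6 = 90/6 = 15
te_Draft manuscript = (7 + 4·13 + 19)/6 = 78/6 = 13
te_Internal review = (1 + 4·2 + 3)/6 = 12/6 = 2
te_Submission = (2 + 4·3 + 4)/6 = 18/6 = 3

Forward pass:
ES_Analysis = 0; EF_Analysis = 15
ES_Draft manuscript = 15; EF_Draft manuscript = 15+13 = 28
ES_Internal review = 15; EF_Internal review = 15+2 = 17
ES_Submission = max(EF_Draft manuscript=28, EF_Internal review=17) = 28; EF_Submission = 28+3 = 31
Expected project duration μ = 31 days. Critical path: Analysis → Draft manuscript → Submission.

Backward pass:
LF_Submission = 31; LS_Submission = 31−3 = 28
LF_Internal review = LS_Submission = 28; LS_Internal review = 28−2 = 26
LF_Draft manuscript = LS_Submission = 28; LS_Draft manuscript = 28−13 = 15
LF_Analysis = min(LS_Draft manuscript=15, LS_Internal review=26) = 15; LS_Analysis = 15−15 = 0
Slack_Internal review = LS_Internal review − ES_Internal review = 26 − 15 = 11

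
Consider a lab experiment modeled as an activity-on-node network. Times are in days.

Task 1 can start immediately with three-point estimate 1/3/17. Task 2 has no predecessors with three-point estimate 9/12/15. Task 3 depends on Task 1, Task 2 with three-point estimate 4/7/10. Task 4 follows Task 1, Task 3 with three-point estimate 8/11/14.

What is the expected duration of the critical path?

30 days

te_Task 1 = (1 + 4·3 + 17)/6 = 30/6 = 5
te_Task 2 = (9 + 4·12 + 15)/6 = 72/6 = 12
te_Task 3 = (4 + 4·7 + 10)/6 = 42/6 = 7
te_Task 4 = (8 + 4·11 + 14)/6 = 66/6 = 11

Forward pass:
ES_Task 1 = 0; EF_Task 1 = 5
ES_Task 2 = 0; EF_Task 2 = 12
ES_Task 3 = max(EF_Task 1=5, EF_Task 2=12) = 12; EF_Task 3 = 12+7 = 19
ES_Task 4 = max(EF_Task 1=5, EF_Task 3=19) = 19; EF_Task 4 = 19+11 = 30
Expected project duration μ = 30 days. Critical path: Task 2 → Task 3 → Task 4.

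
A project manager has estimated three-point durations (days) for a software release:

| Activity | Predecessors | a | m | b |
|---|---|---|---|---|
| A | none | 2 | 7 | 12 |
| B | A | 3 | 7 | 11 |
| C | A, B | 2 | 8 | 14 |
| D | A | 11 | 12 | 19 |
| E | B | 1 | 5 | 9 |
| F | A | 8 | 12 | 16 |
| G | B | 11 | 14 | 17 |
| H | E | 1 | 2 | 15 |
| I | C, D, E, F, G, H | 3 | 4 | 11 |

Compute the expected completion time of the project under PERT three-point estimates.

33 days

te_A = (2 + 4·7 + 12)/6 = 42/6 = 7
te_B = (3 + 4·7 + 11)/6 = 42/6 = 7
te_C = (2 + 4·8 + 14)/6 = 48/6 = 8
te_D = (11 + 4·12 + 19)/6 = 78/6 = 13
te_E = (1 + 4·5 + 9)/6 = 30/6 = 5
te_F = (8 + 4·12 + 16)/6 = 72/6 = 12
te_G = (11 + 4·14 + 17)/6 = 84/6 = 14
te_H = (1 + 4·2 + 15)/6 = 24/6 = 4
te_I = (3 + 4·4 + 11)/6 = 30/6 = 5

Forward pass:
ES_A = 0; EF_A = 7
ES_B = 7; EF_B = 7+7 = 14
ES_C = max(EF_A=7, EF_B=14) = 14; EF_C = 14+8 = 22
ES_D = 7; EF_D = 7+13 = 20
ES_E = 14; EF_E = 14+5 = 19
ES_F = 7; EF_F = 7+12 = 19
ES_G = 14; EF_G = 14+14 = 28
ES_H = 19; EF_H = 19+4 = 23
ES_I = max(EF_C=22, EF_D=20, EF_E=19, EF_F=19, EF_G=28, EF_H=23) = 28; EF_I = 28+5 = 33
Expected project duration μ = 33 days. Critical path: A → B → G → I.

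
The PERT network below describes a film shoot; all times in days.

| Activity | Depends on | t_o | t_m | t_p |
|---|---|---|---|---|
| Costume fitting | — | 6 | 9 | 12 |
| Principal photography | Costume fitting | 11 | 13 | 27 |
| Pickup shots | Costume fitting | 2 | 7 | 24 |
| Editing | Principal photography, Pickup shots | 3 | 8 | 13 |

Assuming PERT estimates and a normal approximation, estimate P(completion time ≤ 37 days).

te_Costume fitting = (6 + 4·9 + 12)/6 = 54/6 = 9; σ²_Costume fitting = ((12−6)/6)² = 1.000
te_Principal photography = (11 + 4·13 + 27)/6 = 90/6 = 15; σ²_Principal photography = ((27−11)/6)² = 7.111
te_Pickup shots = (2 + 4·7 + 24)/6 = 54/6 = 9; σ²_Pickup shots = ((24−2)/6)² = 13.444
te_Editing = (3 + 4·8 + 13)/6 = 48/6 = 8; σ²_Editing = ((13−3)/6)² = 2.778

Forward pass:
ES_Costume fitting = 0; EF_Costume fitting = 9
ES_Principal photography = 9; EF_Principal photography = 9+15 = 24
ES_Pickup shots = 9; EF_Pickup shots = 9+9 = 18
ES_Editing = max(EF_Principal photography=24, EF_Pickup shots=18) = 24; EF_Editing = 24+8 = 32
Expected project duration μ = 32 days. Critical path: Costume fitting → Principal photography → Editing.

Variance along critical path = 1.000 + 7.111 + 2.778 = 10.889; σ = √10.889 = 3.300 days.
Z = (37 − 32) / 3.300 = 1.515
P(T ≤ 37) = Φ(1.515) ≈ 0.935

0.935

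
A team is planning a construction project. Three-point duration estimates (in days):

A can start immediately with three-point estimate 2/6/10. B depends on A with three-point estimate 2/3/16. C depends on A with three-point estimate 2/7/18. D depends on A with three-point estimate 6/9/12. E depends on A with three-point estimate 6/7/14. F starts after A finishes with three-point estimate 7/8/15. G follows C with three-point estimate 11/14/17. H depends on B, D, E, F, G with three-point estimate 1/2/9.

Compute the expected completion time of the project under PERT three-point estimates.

31 days

te_A = (2 + 4·6 + 10)/6 = 36/6 = 6
te_B = (2 + 4·3 + 16)/6 = 30/6 = 5
te_C = (2 + 4·7 + 18)/6 = 48/6 = 8
te_D = (6 + 4·9 + 12)/6 = 54/6 = 9
te_E = (6 + 4·7 + 14)/6 = 48/6 = 8
te_F = (7 + 4·8 + 15)/6 = 54/6 = 9
te_G = (11 + 4·14 + 17)/6 = 84/6 = 14
te_H = (1 + 4·2 + 9)/6 = 18/6 = 3

Forward pass:
ES_A = 0; EF_A = 6
ES_B = 6; EF_B = 6+5 = 11
ES_C = 6; EF_C = 6+8 = 14
ES_D = 6; EF_D = 6+9 = 15
ES_E = 6; EF_E = 6+8 = 14
ES_F = 6; EF_F = 6+9 = 15
ES_G = 14; EF_G = 14+14 = 28
ES_H = max(EF_B=11, EF_D=15, EF_E=14, EF_F=15, EF_G=28) = 28; EF_H = 28+3 = 31
Expected project duration μ = 31 days. Critical path: A → C → G → H.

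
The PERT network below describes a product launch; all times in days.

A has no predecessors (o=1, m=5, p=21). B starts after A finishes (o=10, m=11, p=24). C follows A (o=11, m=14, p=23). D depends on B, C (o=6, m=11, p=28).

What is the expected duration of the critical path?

35 days

te_A = (1 + 4·5 + 21)/6 = 42/6 = 7
te_B = (10 + 4·11 + 24)/6 = 78/6 = 13
te_C = (11 + 4·14 + 23)/6 = 90/6 = 15
te_D = (6 + 4·11 + 28)/6 = 78/6 = 13

Forward pass:
ES_A = 0; EF_A = 7
ES_B = 7; EF_B = 7+13 = 20
ES_C = 7; EF_C = 7+15 = 22
ES_D = max(EF_B=20, EF_C=22) = 22; EF_D = 22+13 = 35
Expected project duration μ = 35 days. Critical path: A → C → D.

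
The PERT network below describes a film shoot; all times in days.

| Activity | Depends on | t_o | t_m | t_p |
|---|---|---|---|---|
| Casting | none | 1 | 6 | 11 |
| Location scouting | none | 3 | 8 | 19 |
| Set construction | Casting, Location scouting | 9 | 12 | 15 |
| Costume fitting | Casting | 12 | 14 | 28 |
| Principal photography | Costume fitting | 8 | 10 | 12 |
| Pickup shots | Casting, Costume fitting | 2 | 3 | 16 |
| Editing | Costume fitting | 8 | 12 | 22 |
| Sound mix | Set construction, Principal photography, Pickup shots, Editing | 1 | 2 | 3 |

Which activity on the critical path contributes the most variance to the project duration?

te_Casting = (1 + 4·6 + 11)/6 = 36/6 = 6; σ²_Casting = ((11−1)/6)² = 2.778
te_Location scouting = (3 + 4·8 + 19)/6 = 54/6 = 9; σ²_Location scouting = ((19−3)/6)² = 7.111
te_Set construction = (9 + 4·12 + 15)/6 = 72/6 = 12; σ²_Set construction = ((15−9)/6)² = 1.000
te_Costume fitting = (12 + 4·14 + 28)/6 = 96/6 = 16; σ²_Costume fitting = ((28−12)/6)² = 7.111
te_Principal photography = (8 + 4·10 + 12)/6 = 60/6 = 10; σ²_Principal photography = ((12−8)/6)² = 0.444
te_Pickup shots = (2 + 4·3 + 16)/6 = 30/6 = 5; σ²_Pickup shots = ((16−2)/6)² = 5.444
te_Editing = (8 + 4·12 + 22)/6 = 78/6 = 13; σ²_Editing = ((22−8)/6)² = 5.444
te_Sound mix = (1 + 4·2 + 3)/6 = 12/6 = 2; σ²_Sound mix = ((3−1)/6)² = 0.111

Forward pass:
ES_Casting = 0; EF_Casting = 6
ES_Location scouting = 0; EF_Location scouting = 9
ES_Set construction = max(EF_Casting=6, EF_Location scouting=9) = 9; EF_Set construction = 9+12 = 21
ES_Costume fitting = 6; EF_Costume fitting = 6+16 = 22
ES_Principal photography = 22; EF_Principal photography = 22+10 = 32
ES_Pickup shots = max(EF_Casting=6, EF_Costume fitting=22) = 22; EF_Pickup shots = 22+5 = 27
ES_Editing = 22; EF_Editing = 22+13 = 35
ES_Sound mix = max(EF_Set construction=21, EF_Principal photography=32, EF_Pickup shots=27, EF_Editing=35) = 35; EF_Sound mix = 35+2 = 37
Expected project duration μ = 37 days. Critical path: Casting → Costume fitting → Editing → Sound mix.

Variances on critical path: σ²_Casting=2.778, σ²_Costume fitting=7.111, σ²_Editing=5.444, σ²_Sound mix=0.111.
Largest is σ²_Costume fitting = 7.111.

Costume fitting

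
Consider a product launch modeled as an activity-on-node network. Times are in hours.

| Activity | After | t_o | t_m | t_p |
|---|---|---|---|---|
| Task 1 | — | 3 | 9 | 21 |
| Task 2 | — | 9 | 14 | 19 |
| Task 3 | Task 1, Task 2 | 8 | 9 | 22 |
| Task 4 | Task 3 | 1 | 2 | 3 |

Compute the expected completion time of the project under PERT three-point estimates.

te_Task 1 = (3 + 4·9 + 21)/6 = 60/6 = 10
te_Task 2 = (9 + 4·14 + 19)/6 = 84/6 = 14
te_Task 3 = (8 + 4·9 + 22)/6 = 66/6 = 11
te_Task 4 = (1 + 4·2 + 3)/6 = 12/6 = 2

Forward pass:
ES_Task 1 = 0; EF_Task 1 = 10
ES_Task 2 = 0; EF_Task 2 = 14
ES_Task 3 = max(EF_Task 1=10, EF_Task 2=14) = 14; EF_Task 3 = 14+11 = 25
ES_Task 4 = 25; EF_Task 4 = 25+2 = 27
Expected project duration μ = 27 hours. Critical path: Task 2 → Task 3 → Task 4.

27 hours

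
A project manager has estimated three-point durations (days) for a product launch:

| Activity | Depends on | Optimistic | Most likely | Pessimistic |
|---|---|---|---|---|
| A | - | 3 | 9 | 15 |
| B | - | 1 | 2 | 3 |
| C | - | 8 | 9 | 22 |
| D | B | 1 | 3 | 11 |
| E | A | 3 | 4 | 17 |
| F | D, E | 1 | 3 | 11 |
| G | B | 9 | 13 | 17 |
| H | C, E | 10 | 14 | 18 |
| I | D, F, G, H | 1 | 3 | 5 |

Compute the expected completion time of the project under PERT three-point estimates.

te_A = (3 + 4·9 + 15)/6 = 54/6 = 9
te_B = (1 + 4·2 + 3)/6 = 12/6 = 2
te_C = (8 + 4·9 + 22)/6 = 66/6 = 11
te_D = (1 + 4·3 + 11)/6 = 24/6 = 4
te_E = (3 + 4·4 + 17)/6 = 36/6 = 6
te_F = (1 + 4·3 + 11)/6 = 24/6 = 4
te_G = (9 + 4·13 + 17)/6 = 78/6 = 13
te_H = (10 + 4·14 + 18)/6 = 84/6 = 14
te_I = (1 + 4·3 + 5)/6 = 18/6 = 3

Forward pass:
ES_A = 0; EF_A = 9
ES_B = 0; EF_B = 2
ES_C = 0; EF_C = 11
ES_D = 2; EF_D = 2+4 = 6
ES_E = 9; EF_E = 9+6 = 15
ES_F = max(EF_D=6, EF_E=15) = 15; EF_F = 15+4 = 19
ES_G = 2; EF_G = 2+13 = 15
ES_H = max(EF_C=11, EF_E=15) = 15; EF_H = 15+14 = 29
ES_I = max(EF_D=6, EF_F=19, EF_G=15, EF_H=29) = 29; EF_I = 29+3 = 32
Expected project duration μ = 32 days. Critical path: A → E → H → I.

32 days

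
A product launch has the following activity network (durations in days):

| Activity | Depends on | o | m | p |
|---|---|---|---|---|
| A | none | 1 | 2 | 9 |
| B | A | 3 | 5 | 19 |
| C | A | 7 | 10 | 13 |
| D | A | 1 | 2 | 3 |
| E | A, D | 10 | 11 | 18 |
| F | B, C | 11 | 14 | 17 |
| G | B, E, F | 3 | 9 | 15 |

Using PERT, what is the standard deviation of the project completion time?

te_A = (1 + 4·2 + 9)/6 = 18/6 = 3; σ²_A = ((9−1)/6)² = 1.778
te_B = (3 + 4·5 + 19)/6 = 42/6 = 7; σ²_B = ((19−3)/6)² = 7.111
te_C = (7 + 4·10 + 13)/6 = 60/6 = 10; σ²_C = ((13−7)/6)² = 1.000
te_D = (1 + 4·2 + 3)/6 = 12/6 = 2; σ²_D = ((3−1)/6)² = 0.111
te_E = (10 + 4·11 + 18)/6 = 72/6 = 12; σ²_E = ((18−10)/6)² = 1.778
te_F = (11 + 4·14 + 17)/6 = 84/6 = 14; σ²_F = ((17−11)/6)² = 1.000
te_G = (3 + 4·9 + 15)/6 = 54/6 = 9; σ²_G = ((15−3)/6)² = 4.000

Forward pass:
ES_A = 0; EF_A = 3
ES_B = 3; EF_B = 3+7 = 10
ES_C = 3; EF_C = 3+10 = 13
ES_D = 3; EF_D = 3+2 = 5
ES_E = max(EF_A=3, EF_D=5) = 5; EF_E = 5+12 = 17
ES_F = max(EF_B=10, EF_C=13) = 13; EF_F = 13+14 = 27
ES_G = max(EF_B=10, EF_E=17, EF_F=27) = 27; EF_G = 27+9 = 36
Expected project duration μ = 36 days. Critical path: A → C → F → G.

Variance along critical path = 1.778 + 1.000 + 1.000 + 4.000 = 7.778
σ = √7.778 = 2.789 days

2.79 days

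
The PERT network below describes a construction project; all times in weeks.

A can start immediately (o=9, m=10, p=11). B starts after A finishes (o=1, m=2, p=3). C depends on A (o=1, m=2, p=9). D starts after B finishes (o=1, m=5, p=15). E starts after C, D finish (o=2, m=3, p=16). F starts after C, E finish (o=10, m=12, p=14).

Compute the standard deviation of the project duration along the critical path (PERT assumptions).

te_A = (9 + 4·10 + 11)/6 = 60/6 = 10; σ²_A = ((11−9)/6)² = 0.111
te_B = (1 + 4·2 + 3)/6 = 12/6 = 2; σ²_B = ((3−1)/6)² = 0.111
te_C = (1 + 4·2 + 9)/6 = 18/6 = 3; σ²_C = ((9−1)/6)² = 1.778
te_D = (1 + 4·5 + 15)/6 = 36/6 = 6; σ²_D = ((15−1)/6)² = 5.444
te_E = (2 + 4·3 + 16)/6 = 30/6 = 5; σ²_E = ((16−2)/6)² = 5.444
te_F = (10 + 4·12 + 14)/6 = 72/6 = 12; σ²_F = ((14−10)/6)² = 0.444

Forward pass:
ES_A = 0; EF_A = 10
ES_B = 10; EF_B = 10+2 = 12
ES_C = 10; EF_C = 10+3 = 13
ES_D = 12; EF_D = 12+6 = 18
ES_E = max(EF_C=13, EF_D=18) = 18; EF_E = 18+5 = 23
ES_F = max(EF_C=13, EF_E=23) = 23; EF_F = 23+12 = 35
Expected project duration μ = 35 weeks. Critical path: A → B → D → E → F.

Variance along critical path = 0.111 + 0.111 + 5.444 + 5.444 + 0.444 = 11.556
σ = √11.556 = 3.399 weeks

3.40 weeks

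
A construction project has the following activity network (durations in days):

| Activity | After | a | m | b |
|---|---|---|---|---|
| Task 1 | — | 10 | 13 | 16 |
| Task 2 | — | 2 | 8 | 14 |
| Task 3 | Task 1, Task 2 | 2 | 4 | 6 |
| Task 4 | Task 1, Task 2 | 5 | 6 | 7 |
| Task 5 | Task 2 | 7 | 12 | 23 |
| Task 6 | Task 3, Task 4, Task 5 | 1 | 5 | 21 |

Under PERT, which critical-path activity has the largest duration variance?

Task 6

te_Task 1 = (10 + 4·13 + 16)/6 = 78/6 = 13; σ²_Task 1 = ((16−10)/6)² = 1.000
te_Task 2 = (2 + 4·8 + 14)/6 = 48/6 = 8; σ²_Task 2 = ((14−2)/6)² = 4.000
te_Task 3 = (2 + 4·4 + 6)/6 = 24/6 = 4; σ²_Task 3 = ((6−2)/6)² = 0.444
te_Task 4 = (5 + 4·6 + 7)/6 = 36/6 = 6; σ²_Task 4 = ((7−5)/6)² = 0.111
te_Task 5 = (7 + 4·12 + 23)/6 = 78/6 = 13; σ²_Task 5 = ((23−7)/6)² = 7.111
te_Task 6 = (1 + 4·5 + 21)/6 = 42/6 = 7; σ²_Task 6 = ((21−1)/6)² = 11.111

Forward pass:
ES_Task 1 = 0; EF_Task 1 = 13
ES_Task 2 = 0; EF_Task 2 = 8
ES_Task 3 = max(EF_Task 1=13, EF_Task 2=8) = 13; EF_Task 3 = 13+4 = 17
ES_Task 4 = max(EF_Task 1=13, EF_Task 2=8) = 13; EF_Task 4 = 13+6 = 19
ES_Task 5 = 8; EF_Task 5 = 8+13 = 21
ES_Task 6 = max(EF_Task 3=17, EF_Task 4=19, EF_Task 5=21) = 21; EF_Task 6 = 21+7 = 28
Expected project duration μ = 28 days. Critical path: Task 2 → Task 5 → Task 6.

Variances on critical path: σ²_Task 2=4.000, σ²_Task 5=7.111, σ²_Task 6=11.111.
Largest is σ²_Task 6 = 11.111.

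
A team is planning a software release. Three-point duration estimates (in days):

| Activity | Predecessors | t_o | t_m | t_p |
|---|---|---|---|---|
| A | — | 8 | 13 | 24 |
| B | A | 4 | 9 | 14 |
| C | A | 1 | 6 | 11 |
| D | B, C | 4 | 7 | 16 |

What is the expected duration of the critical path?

31 days

te_A = (8 + 4·13 + 24)/6 = 84/6 = 14
te_B = (4 + 4·9 + 14)/6 = 54/6 = 9
te_C = (1 + 4·6 + 11)/6 = 36/6 = 6
te_D = (4 + 4·7 + 16)/6 = 48/6 = 8

Forward pass:
ES_A = 0; EF_A = 14
ES_B = 14; EF_B = 14+9 = 23
ES_C = 14; EF_C = 14+6 = 20
ES_D = max(EF_B=23, EF_C=20) = 23; EF_D = 23+8 = 31
Expected project duration μ = 31 days. Critical path: A → B → D.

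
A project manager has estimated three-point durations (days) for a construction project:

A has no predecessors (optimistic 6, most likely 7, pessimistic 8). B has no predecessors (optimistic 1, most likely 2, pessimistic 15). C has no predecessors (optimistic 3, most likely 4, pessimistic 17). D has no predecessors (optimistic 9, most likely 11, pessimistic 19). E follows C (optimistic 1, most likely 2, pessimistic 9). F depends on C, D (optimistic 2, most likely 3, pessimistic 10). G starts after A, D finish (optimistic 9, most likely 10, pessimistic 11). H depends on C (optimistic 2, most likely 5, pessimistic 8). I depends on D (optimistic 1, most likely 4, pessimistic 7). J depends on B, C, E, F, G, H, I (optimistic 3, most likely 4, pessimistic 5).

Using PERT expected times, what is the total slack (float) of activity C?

11 days

te_A = (6 + 4·7 + 8)/6 = 42/6 = 7
te_B = (1 + 4·2 + 15)/6 = 24/6 = 4
te_C = (3 + 4·4 + 17)/6 = 36/6 = 6
te_D = (9 + 4·11 + 19)/6 = 72/6 = 12
te_E = (1 + 4·2 + 9)/6 = 18/6 = 3
te_F = (2 + 4·3 + 10)/6 = 24/6 = 4
te_G = (9 + 4·10 + 11)/6 = 60/6 = 10
te_H = (2 + 4·5 + 8)/6 = 30/6 = 5
te_I = (1 + 4·4 + 7)/6 = 24/6 = 4
te_J = (3 + 4·4 + 5)/6 = 24/6 = 4

Forward pass:
ES_A = 0; EF_A = 7
ES_B = 0; EF_B = 4
ES_C = 0; EF_C = 6
ES_D = 0; EF_D = 12
ES_E = 6; EF_E = 6+3 = 9
ES_F = max(EF_C=6, EF_D=12) = 12; EF_F = 12+4 = 16
ES_G = max(EF_A=7, EF_D=12) = 12; EF_G = 12+10 = 22
ES_H = 6; EF_H = 6+5 = 11
ES_I = 12; EF_I = 12+4 = 16
ES_J = max(EF_B=4, EF_C=6, EF_E=9, EF_F=16, EF_G=22, EF_H=11, EF_I=16) = 22; EF_J = 22+4 = 26
Expected project duration μ = 26 days. Critical path: D → G → J.

Backward pass:
LF_J = 26; LS_J = 26−4 = 22
LF_I = LS_J = 22; LS_I = 22−4 = 18
LF_H = LS_J = 22; LS_H = 22−5 = 17
LF_G = LS_J = 22; LS_G = 22−10 = 12
LF_F = LS_J = 22; LS_F = 22−4 = 18
LF_E = LS_J = 22; LS_E = 22−3 = 19
LF_D = min(LS_F=18, LS_G=12, LS_I=18) = 12; LS_D = 12−12 = 0
LF_C = min(LS_E=19, LS_F=18, LS_H=17, LS_J=22) = 17; LS_C = 17−6 = 11
LF_B = LS_J = 22; LS_B = 22−4 = 18
LF_A = LS_G = 12; LS_A = 12−7 = 5
Slack_C = LS_C − ES_C = 11 − 0 = 11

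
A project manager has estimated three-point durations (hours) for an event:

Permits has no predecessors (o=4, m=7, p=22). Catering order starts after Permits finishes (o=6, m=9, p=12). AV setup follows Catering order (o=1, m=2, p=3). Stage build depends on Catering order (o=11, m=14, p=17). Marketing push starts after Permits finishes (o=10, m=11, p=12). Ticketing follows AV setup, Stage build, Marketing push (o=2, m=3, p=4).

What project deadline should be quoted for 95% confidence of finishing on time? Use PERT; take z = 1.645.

40.5 hours

te_Permits = (4 + 4·7 + 22)/6 = 54/6 = 9; σ²_Permits = ((22−4)/6)² = 9.000
te_Catering order = (6 + 4·9 + 12)/6 = 54/6 = 9; σ²_Catering order = ((12−6)/6)² = 1.000
te_AV setup = (1 + 4·2 + 3)/6 = 12/6 = 2; σ²_AV setup = ((3−1)/6)² = 0.111
te_Stage build = (11 + 4·14 + 17)/6 = 84/6 = 14; σ²_Stage build = ((17−11)/6)² = 1.000
te_Marketing push = (10 + 4·11 + 12)/6 = 66/6 = 11; σ²_Marketing push = ((12−10)/6)² = 0.111
te_Ticketing = (2 + 4·3 + 4)/6 = 18/6 = 3; σ²_Ticketing = ((4−2)/6)² = 0.111

Forward pass:
ES_Permits = 0; EF_Permits = 9
ES_Catering order = 9; EF_Catering order = 9+9 = 18
ES_AV setup = 18; EF_AV setup = 18+2 = 20
ES_Stage build = 18; EF_Stage build = 18+14 = 32
ES_Marketing push = 9; EF_Marketing push = 9+11 = 20
ES_Ticketing = max(EF_AV setup=20, EF_Stage build=32, EF_Marketing push=20) = 32; EF_Ticketing = 32+3 = 35
Expected project duration μ = 35 hours. Critical path: Permits → Catering order → Stage build → Ticketing.

Variance along critical path = 9.000 + 1.000 + 1.000 + 0.111 = 11.111; σ = 3.333 hours.
D = μ + z·σ = 35 + 1.645·3.333 = 40.5 hours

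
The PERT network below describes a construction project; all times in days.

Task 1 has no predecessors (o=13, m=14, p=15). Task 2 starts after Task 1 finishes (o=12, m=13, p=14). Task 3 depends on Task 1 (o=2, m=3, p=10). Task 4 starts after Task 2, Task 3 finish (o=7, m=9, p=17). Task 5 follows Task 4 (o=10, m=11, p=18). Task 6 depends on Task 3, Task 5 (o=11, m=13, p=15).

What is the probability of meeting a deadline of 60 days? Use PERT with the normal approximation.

te_Task 1 = (13 + 4·14 + 15)/6 = 84/6 = 14; σ²_Task 1 = ((15−13)/6)² = 0.111
te_Task 2 = (12 + 4·13 + 14)/6 = 78/6 = 13; σ²_Task 2 = ((14−12)/6)² = 0.111
te_Task 3 = (2 + 4·3 + 10)/6 = 24/6 = 4; σ²_Task 3 = ((10−2)/6)² = 1.778
te_Task 4 = (7 + 4·9 + 17)/6 = 60/6 = 10; σ²_Task 4 = ((17−7)/6)² = 2.778
te_Task 5 = (10 + 4·11 + 18)/6 = 72/6 = 12; σ²_Task 5 = ((18−10)/6)² = 1.778
te_Task 6 = (11 + 4·13 + 15)/6 = 78/6 = 13; σ²_Task 6 = ((15−11)/6)² = 0.444

Forward pass:
ES_Task 1 = 0; EF_Task 1 = 14
ES_Task 2 = 14; EF_Task 2 = 14+13 = 27
ES_Task 3 = 14; EF_Task 3 = 14+4 = 18
ES_Task 4 = max(EF_Task 2=27, EF_Task 3=18) = 27; EF_Task 4 = 27+10 = 37
ES_Task 5 = 37; EF_Task 5 = 37+12 = 49
ES_Task 6 = max(EF_Task 3=18, EF_Task 5=49) = 49; EF_Task 6 = 49+13 = 62
Expected project duration μ = 62 days. Critical path: Task 1 → Task 2 → Task 4 → Task 5 → Task 6.

Variance along critical path = 0.111 + 0.111 + 2.778 + 1.778 + 0.444 = 5.222; σ = √5.222 = 2.285 days.
Z = (60 − 62) / 2.285 = -0.875
P(T ≤ 60) = Φ(-0.875) ≈ 0.191

0.191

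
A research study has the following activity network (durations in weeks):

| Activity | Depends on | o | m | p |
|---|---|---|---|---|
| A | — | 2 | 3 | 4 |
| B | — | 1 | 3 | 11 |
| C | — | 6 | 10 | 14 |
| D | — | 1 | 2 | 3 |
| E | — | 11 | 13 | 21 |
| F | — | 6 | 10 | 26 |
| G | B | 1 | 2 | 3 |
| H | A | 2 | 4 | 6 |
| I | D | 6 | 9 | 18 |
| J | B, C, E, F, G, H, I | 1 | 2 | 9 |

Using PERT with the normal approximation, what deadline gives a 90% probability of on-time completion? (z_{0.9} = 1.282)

19.7 weeks

te_A = (2 + 4·3 + 4)/6 = 18/6 = 3; σ²_A = ((4−2)/6)² = 0.111
te_B = (1 + 4·3 + 11)/6 = 24/6 = 4; σ²_B = ((11−1)/6)² = 2.778
te_C = (6 + 4·10 + 14)/6 = 60/6 = 10; σ²_C = ((14−6)/6)² = 1.778
te_D = (1 + 4·2 + 3)/6 = 12/6 = 2; σ²_D = ((3−1)/6)² = 0.111
te_E = (11 + 4·13 + 21)/6 = 84/6 = 14; σ²_E = ((21−11)/6)² = 2.778
te_F = (6 + 4·10 + 26)/6 = 72/6 = 12; σ²_F = ((26−6)/6)² = 11.111
te_G = (1 + 4·2 + 3)/6 = 12/6 = 2; σ²_G = ((3−1)/6)² = 0.111
te_H = (2 + 4·4 + 6)/6 = 24/6 = 4; σ²_H = ((6−2)/6)² = 0.444
te_I = (6 + 4·9 + 18)/6 = 60/6 = 10; σ²_I = ((18−6)/6)² = 4.000
te_J = (1 + 4·2 + 9)/6 = 18/6 = 3; σ²_J = ((9−1)/6)² = 1.778

Forward pass:
ES_A = 0; EF_A = 3
ES_B = 0; EF_B = 4
ES_C = 0; EF_C = 10
ES_D = 0; EF_D = 2
ES_E = 0; EF_E = 14
ES_F = 0; EF_F = 12
ES_G = 4; EF_G = 4+2 = 6
ES_H = 3; EF_H = 3+4 = 7
ES_I = 2; EF_I = 2+10 = 12
ES_J = max(EF_B=4, EF_C=10, EF_E=14, EF_F=12, EF_G=6, EF_H=7, EF_I=12) = 14; EF_J = 14+3 = 17
Expected project duration μ = 17 weeks. Critical path: E → J.

Variance along critical path = 2.778 + 1.778 = 4.556; σ = 2.134 weeks.
D = μ + z·σ = 17 + 1.282·2.134 = 19.7 weeks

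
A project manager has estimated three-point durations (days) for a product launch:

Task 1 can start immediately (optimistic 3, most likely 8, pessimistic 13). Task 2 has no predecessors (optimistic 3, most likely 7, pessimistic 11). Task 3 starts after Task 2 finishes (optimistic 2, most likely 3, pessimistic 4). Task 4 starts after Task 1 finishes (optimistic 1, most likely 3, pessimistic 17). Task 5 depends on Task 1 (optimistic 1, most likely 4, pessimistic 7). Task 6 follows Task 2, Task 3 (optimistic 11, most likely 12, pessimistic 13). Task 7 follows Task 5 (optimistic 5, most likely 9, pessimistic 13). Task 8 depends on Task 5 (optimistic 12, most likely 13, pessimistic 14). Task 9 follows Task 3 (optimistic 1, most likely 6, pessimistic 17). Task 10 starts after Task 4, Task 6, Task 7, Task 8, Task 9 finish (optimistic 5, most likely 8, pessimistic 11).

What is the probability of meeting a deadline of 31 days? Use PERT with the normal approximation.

0.183

te_Task 1 = (3 + 4·8 + 13)/6 = 48/6 = 8; σ²_Task 1 = ((13−3)/6)² = 2.778
te_Task 2 = (3 + 4·7 + 11)/6 = 42/6 = 7; σ²_Task 2 = ((11−3)/6)² = 1.778
te_Task 3 = (2 + 4·3 + 4)/6 = 18/6 = 3; σ²_Task 3 = ((4−2)/6)² = 0.111
te_Task 4 = (1 + 4·3 + 17)/6 = 30/6 = 5; σ²_Task 4 = ((17−1)/6)² = 7.111
te_Task 5 = (1 + 4·4 + 7)/6 = 24/6 = 4; σ²_Task 5 = ((7−1)/6)² = 1.000
te_Task 6 = (11 + 4·12 + 13)/6 = 72/6 = 12; σ²_Task 6 = ((13−11)/6)² = 0.111
te_Task 7 = (5 + 4·9 + 13)/6 = 54/6 = 9; σ²_Task 7 = ((13−5)/6)² = 1.778
te_Task 8 = (12 + 4·13 + 14)/6 = 78/6 = 13; σ²_Task 8 = ((14−12)/6)² = 0.111
te_Task 9 = (1 + 4·6 + 17)/6 = 42/6 = 7; σ²_Task 9 = ((17−1)/6)² = 7.111
te_Task 10 = (5 + 4·8 + 11)/6 = 48/6 = 8; σ²_Task 10 = ((11−5)/6)² = 1.000

Forward pass:
ES_Task 1 = 0; EF_Task 1 = 8
ES_Task 2 = 0; EF_Task 2 = 7
ES_Task 3 = 7; EF_Task 3 = 7+3 = 10
ES_Task 4 = 8; EF_Task 4 = 8+5 = 13
ES_Task 5 = 8; EF_Task 5 = 8+4 = 12
ES_Task 6 = max(EF_Task 2=7, EF_Task 3=10) = 10; EF_Task 6 = 10+12 = 22
ES_Task 7 = 12; EF_Task 7 = 12+9 = 21
ES_Task 8 = 12; EF_Task 8 = 12+13 = 25
ES_Task 9 = 10; EF_Task 9 = 10+7 = 17
ES_Task 10 = max(EF_Task 4=13, EF_Task 6=22, EF_Task 7=21, EF_Task 8=25, EF_Task 9=17) = 25; EF_Task 10 = 25+8 = 33
Expected project duration μ = 33 days. Critical path: Task 1 → Task 5 → Task 8 → Task 10.

Variance along critical path = 2.778 + 1.000 + 0.111 + 1.000 = 4.889; σ = √4.889 = 2.211 days.
Z = (31 − 33) / 2.211 = -0.905
P(T ≤ 31) = Φ(-0.905) ≈ 0.183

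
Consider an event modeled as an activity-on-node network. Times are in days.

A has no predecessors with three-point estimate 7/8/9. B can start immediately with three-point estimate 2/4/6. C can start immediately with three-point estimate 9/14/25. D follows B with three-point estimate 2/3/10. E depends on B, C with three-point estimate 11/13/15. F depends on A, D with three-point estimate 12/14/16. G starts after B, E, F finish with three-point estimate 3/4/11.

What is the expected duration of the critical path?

te_A = (7 + 4·8 + 9)/6 = 48/6 = 8
te_B = (2 + 4·4 + 6)/6 = 24/6 = 4
te_C = (9 + 4·14 + 25)/6 = 90/6 = 15
te_D = (2 + 4·3 + 10)/6 = 24/6 = 4
te_E = (11 + 4·13 + 15)/6 = 78/6 = 13
te_F = (12 + 4·14 + 16)/6 = 84/6 = 14
te_G = (3 + 4·4 + 11)/6 = 30/6 = 5

Forward pass:
ES_A = 0; EF_A = 8
ES_B = 0; EF_B = 4
ES_C = 0; EF_C = 15
ES_D = 4; EF_D = 4+4 = 8
ES_E = max(EF_B=4, EF_C=15) = 15; EF_E = 15+13 = 28
ES_F = max(EF_A=8, EF_D=8) = 8; EF_F = 8+14 = 22
ES_G = max(EF_B=4, EF_E=28, EF_F=22) = 28; EF_G = 28+5 = 33
Expected project duration μ = 33 days. Critical path: C → E → G.

33 days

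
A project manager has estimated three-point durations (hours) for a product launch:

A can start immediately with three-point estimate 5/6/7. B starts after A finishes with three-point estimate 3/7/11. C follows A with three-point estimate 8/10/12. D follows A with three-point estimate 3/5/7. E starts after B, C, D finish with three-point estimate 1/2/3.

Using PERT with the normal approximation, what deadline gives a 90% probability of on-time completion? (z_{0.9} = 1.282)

19.0 hours

te_A = (5 + 4·6 + 7)/6 = 36/6 = 6; σ²_A = ((7−5)/6)² = 0.111
te_B = (3 + 4·7 + 11)/6 = 42/6 = 7; σ²_B = ((11−3)/6)² = 1.778
te_C = (8 + 4·10 + 12)/6 = 60/6 = 10; σ²_C = ((12−8)/6)² = 0.444
te_D = (3 + 4·5 + 7)/6 = 30/6 = 5; σ²_D = ((7−3)/6)² = 0.444
te_E = (1 + 4·2 + 3)/6 = 12/6 = 2; σ²_E = ((3−1)/6)² = 0.111

Forward pass:
ES_A = 0; EF_A = 6
ES_B = 6; EF_B = 6+7 = 13
ES_C = 6; EF_C = 6+10 = 16
ES_D = 6; EF_D = 6+5 = 11
ES_E = max(EF_B=13, EF_C=16, EF_D=11) = 16; EF_E = 16+2 = 18
Expected project duration μ = 18 hours. Critical path: A → C → E.

Variance along critical path = 0.111 + 0.444 + 0.111 = 0.667; σ = 0.816 hours.
D = μ + z·σ = 18 + 1.282·0.816 = 19.0 hours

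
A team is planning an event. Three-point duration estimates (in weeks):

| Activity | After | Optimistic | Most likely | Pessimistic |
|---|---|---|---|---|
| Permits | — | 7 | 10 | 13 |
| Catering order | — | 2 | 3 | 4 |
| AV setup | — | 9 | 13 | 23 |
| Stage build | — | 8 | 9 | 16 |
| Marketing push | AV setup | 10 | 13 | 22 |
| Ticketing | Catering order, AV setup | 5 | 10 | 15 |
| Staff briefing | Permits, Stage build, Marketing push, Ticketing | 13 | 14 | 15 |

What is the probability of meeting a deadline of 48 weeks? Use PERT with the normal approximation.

0.974

te_Permits = (7 + 4·10 + 13)/6 = 60/6 = 10; σ²_Permits = ((13−7)/6)² = 1.000
te_Catering order = (2 + 4·3 + 4)/6 = 18/6 = 3; σ²_Catering order = ((4−2)/6)² = 0.111
te_AV setup = (9 + 4·13 + 23)/6 = 84/6 = 14; σ²_AV setup = ((23−9)/6)² = 5.444
te_Stage build = (8 + 4·9 + 16)/6 = 60/6 = 10; σ²_Stage build = ((16−8)/6)² = 1.778
te_Marketing push = (10 + 4·13 + 22)/6 = 84/6 = 14; σ²_Marketing push = ((22−10)/6)² = 4.000
te_Ticketing = (5 + 4·10 + 15)/6 = 60/6 = 10; σ²_Ticketing = ((15−5)/6)² = 2.778
te_Staff briefing = (13 + 4·14 + 15)/6 = 84/6 = 14; σ²_Staff briefing = ((15−13)/6)² = 0.111

Forward pass:
ES_Permits = 0; EF_Permits = 10
ES_Catering order = 0; EF_Catering order = 3
ES_AV setup = 0; EF_AV setup = 14
ES_Stage build = 0; EF_Stage build = 10
ES_Marketing push = 14; EF_Marketing push = 14+14 = 28
ES_Ticketing = max(EF_Catering order=3, EF_AV setup=14) = 14; EF_Ticketing = 14+10 = 24
ES_Staff briefing = max(EF_Permits=10, EF_Stage build=10, EF_Marketing push=28, EF_Ticketing=24) = 28; EF_Staff briefing = 28+14 = 42
Expected project duration μ = 42 weeks. Critical path: AV setup → Marketing push → Staff briefing.

Variance along critical path = 5.444 + 4.000 + 0.111 = 9.556; σ = √9.556 = 3.091 weeks.
Z = (48 − 42) / 3.091 = 1.941
P(T ≤ 48) = Φ(1.941) ≈ 0.974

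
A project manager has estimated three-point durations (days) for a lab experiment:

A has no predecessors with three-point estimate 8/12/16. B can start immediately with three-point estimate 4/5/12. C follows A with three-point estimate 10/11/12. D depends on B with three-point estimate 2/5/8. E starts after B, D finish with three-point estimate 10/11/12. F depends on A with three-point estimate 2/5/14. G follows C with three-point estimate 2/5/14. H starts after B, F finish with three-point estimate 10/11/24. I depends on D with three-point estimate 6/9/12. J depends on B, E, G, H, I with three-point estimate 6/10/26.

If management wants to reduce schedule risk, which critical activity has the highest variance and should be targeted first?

J

te_A = (8 + 4·12 + 16)/6 = 72/6 = 12; σ²_A = ((16−8)/6)² = 1.778
te_B = (4 + 4·5 + 12)/6 = 36/6 = 6; σ²_B = ((12−4)/6)² = 1.778
te_C = (10 + 4·11 + 12)/6 = 66/6 = 11; σ²_C = ((12−10)/6)² = 0.111
te_D = (2 + 4·5 + 8)/6 = 30/6 = 5; σ²_D = ((8−2)/6)² = 1.000
te_E = (10 + 4·11 + 12)/6 = 66/6 = 11; σ²_E = ((12−10)/6)² = 0.111
te_F = (2 + 4·5 + 14)/6 = 36/6 = 6; σ²_F = ((14−2)/6)² = 4.000
te_G = (2 + 4·5 + 14)/6 = 36/6 = 6; σ²_G = ((14−2)/6)² = 4.000
te_H = (10 + 4·11 + 24)/6 = 78/6 = 13; σ²_H = ((24−10)/6)² = 5.444
te_I = (6 + 4·9 + 12)/6 = 54/6 = 9; σ²_I = ((12−6)/6)² = 1.000
te_J = (6 + 4·10 + 26)/6 = 72/6 = 12; σ²_J = ((26−6)/6)² = 11.111

Forward pass:
ES_A = 0; EF_A = 12
ES_B = 0; EF_B = 6
ES_C = 12; EF_C = 12+11 = 23
ES_D = 6; EF_D = 6+5 = 11
ES_E = max(EF_B=6, EF_D=11) = 11; EF_E = 11+11 = 22
ES_F = 12; EF_F = 12+6 = 18
ES_G = 23; EF_G = 23+6 = 29
ES_H = max(EF_B=6, EF_F=18) = 18; EF_H = 18+13 = 31
ES_I = 11; EF_I = 11+9 = 20
ES_J = max(EF_B=6, EF_E=22, EF_G=29, EF_H=31, EF_I=20) = 31; EF_J = 31+12 = 43
Expected project duration μ = 43 days. Critical path: A → F → H → J.

Variances on critical path: σ²_A=1.778, σ²_F=4.000, σ²_H=5.444, σ²_J=11.111.
Largest is σ²_J = 11.111.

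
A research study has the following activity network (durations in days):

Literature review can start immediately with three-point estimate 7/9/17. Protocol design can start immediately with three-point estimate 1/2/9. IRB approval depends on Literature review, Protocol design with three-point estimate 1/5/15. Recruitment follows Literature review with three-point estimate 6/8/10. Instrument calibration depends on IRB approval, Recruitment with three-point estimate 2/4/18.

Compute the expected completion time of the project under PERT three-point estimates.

24 days

te_Literature review = (7 + 4·9 + 17)/6 = 60/6 = 10
te_Protocol design = (1 + 4·2 + 9)/6 = 18/6 = 3
te_IRB approval = (1 + 4·5 + 15)/6 = 36/6 = 6
te_Recruitment = (6 + 4·8 + 10)/6 = 48/6 = 8
te_Instrument calibration = (2 + 4·4 + 18)/6 = 36/6 = 6

Forward pass:
ES_Literature review = 0; EF_Literature review = 10
ES_Protocol design = 0; EF_Protocol design = 3
ES_IRB approval = max(EF_Literature review=10, EF_Protocol design=3) = 10; EF_IRB approval = 10+6 = 16
ES_Recruitment = 10; EF_Recruitment = 10+8 = 18
ES_Instrument calibration = max(EF_IRB approval=16, EF_Recruitment=18) = 18; EF_Instrument calibration = 18+6 = 24
Expected project duration μ = 24 days. Critical path: Literature review → Recruitment → Instrument calibration.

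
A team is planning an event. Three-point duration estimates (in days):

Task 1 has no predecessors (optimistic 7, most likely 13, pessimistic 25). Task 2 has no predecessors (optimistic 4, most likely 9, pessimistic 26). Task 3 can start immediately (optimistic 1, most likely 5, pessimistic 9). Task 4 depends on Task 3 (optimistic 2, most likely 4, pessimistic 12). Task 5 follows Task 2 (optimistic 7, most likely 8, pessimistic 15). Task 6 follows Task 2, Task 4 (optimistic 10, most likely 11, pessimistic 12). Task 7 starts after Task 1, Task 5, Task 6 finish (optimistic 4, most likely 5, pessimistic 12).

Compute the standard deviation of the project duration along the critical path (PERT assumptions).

3.92 days

te_Task 1 = (7 + 4·13 + 25)/6 = 84/6 = 14; σ²_Task 1 = ((25−7)/6)² = 9.000
te_Task 2 = (4 + 4·9 + 26)/6 = 66/6 = 11; σ²_Task 2 = ((26−4)/6)² = 13.444
te_Task 3 = (1 + 4·5 + 9)/6 = 30/6 = 5; σ²_Task 3 = ((9−1)/6)² = 1.778
te_Task 4 = (2 + 4·4 + 12)/6 = 30/6 = 5; σ²_Task 4 = ((12−2)/6)² = 2.778
te_Task 5 = (7 + 4·8 + 15)/6 = 54/6 = 9; σ²_Task 5 = ((15−7)/6)² = 1.778
te_Task 6 = (10 + 4·11 + 12)/6 = 66/6 = 11; σ²_Task 6 = ((12−10)/6)² = 0.111
te_Task 7 = (4 + 4·5 + 12)/6 = 36/6 = 6; σ²_Task 7 = ((12−4)/6)² = 1.778

Forward pass:
ES_Task 1 = 0; EF_Task 1 = 14
ES_Task 2 = 0; EF_Task 2 = 11
ES_Task 3 = 0; EF_Task 3 = 5
ES_Task 4 = 5; EF_Task 4 = 5+5 = 10
ES_Task 5 = 11; EF_Task 5 = 11+9 = 20
ES_Task 6 = max(EF_Task 2=11, EF_Task 4=10) = 11; EF_Task 6 = 11+11 = 22
ES_Task 7 = max(EF_Task 1=14, EF_Task 5=20, EF_Task 6=22) = 22; EF_Task 7 = 22+6 = 28
Expected project duration μ = 28 days. Critical path: Task 2 → Task 6 → Task 7.

Variance along critical path = 13.444 + 0.111 + 1.778 = 15.333
σ = √15.333 = 3.916 days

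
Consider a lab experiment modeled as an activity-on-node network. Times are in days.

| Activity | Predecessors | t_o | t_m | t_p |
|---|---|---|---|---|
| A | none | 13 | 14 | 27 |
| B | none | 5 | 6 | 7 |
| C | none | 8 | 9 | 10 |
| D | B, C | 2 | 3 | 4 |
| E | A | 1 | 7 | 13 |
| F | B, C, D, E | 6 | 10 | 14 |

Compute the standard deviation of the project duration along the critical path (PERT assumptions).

3.35 days

te_A = (13 + 4·14 + 27)/6 = 96/6 = 16; σ²_A = ((27−13)/6)² = 5.444
te_B = (5 + 4·6 + 7)/6 = 36/6 = 6; σ²_B = ((7−5)/6)² = 0.111
te_C = (8 + 4·9 + 10)/6 = 54/6 = 9; σ²_C = ((10−8)/6)² = 0.111
te_D = (2 + 4·3 + 4)/6 = 18/6 = 3; σ²_D = ((4−2)/6)² = 0.111
te_E = (1 + 4·7 + 13)/6 = 42/6 = 7; σ²_E = ((13−1)/6)² = 4.000
te_F = (6 + 4·10 + 14)/6 = 60/6 = 10; σ²_F = ((14−6)/6)² = 1.778

Forward pass:
ES_A = 0; EF_A = 16
ES_B = 0; EF_B = 6
ES_C = 0; EF_C = 9
ES_D = max(EF_B=6, EF_C=9) = 9; EF_D = 9+3 = 12
ES_E = 16; EF_E = 16+7 = 23
ES_F = max(EF_B=6, EF_C=9, EF_D=12, EF_E=23) = 23; EF_F = 23+10 = 33
Expected project duration μ = 33 days. Critical path: A → E → F.

Variance along critical path = 5.444 + 4.000 + 1.778 = 11.222
σ = √11.222 = 3.350 days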